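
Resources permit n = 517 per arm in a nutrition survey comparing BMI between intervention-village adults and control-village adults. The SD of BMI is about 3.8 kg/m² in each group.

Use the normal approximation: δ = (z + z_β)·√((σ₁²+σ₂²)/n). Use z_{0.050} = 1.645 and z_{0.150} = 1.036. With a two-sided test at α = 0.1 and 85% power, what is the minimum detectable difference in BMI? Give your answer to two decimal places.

δ = (z_{α/2} + z_β) · √((σ₁²+σ₂²)/n)
  = (1.645 + 1.036) · √(28.88/517)
  = 2.681 · √0.05586
  = 2.681 · 0.2363
  = 0.6337

Minimum detectable difference ≈ 0.63 kg/m²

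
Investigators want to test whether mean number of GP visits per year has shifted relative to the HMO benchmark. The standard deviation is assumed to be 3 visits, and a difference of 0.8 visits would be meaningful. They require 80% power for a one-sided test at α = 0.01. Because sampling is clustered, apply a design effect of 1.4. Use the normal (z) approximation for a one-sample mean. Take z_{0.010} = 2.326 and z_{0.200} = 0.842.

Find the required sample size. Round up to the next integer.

n = (z_α + z_β)² · σ² / δ²
  = (2.326 + 0.842)² · 3² / 0.8²
  = 10.0362 · 9 / 0.64
  = 141.13
Design effect: 1.4 × 141.13 = 197.59.
Round up → n = 198.

n = 198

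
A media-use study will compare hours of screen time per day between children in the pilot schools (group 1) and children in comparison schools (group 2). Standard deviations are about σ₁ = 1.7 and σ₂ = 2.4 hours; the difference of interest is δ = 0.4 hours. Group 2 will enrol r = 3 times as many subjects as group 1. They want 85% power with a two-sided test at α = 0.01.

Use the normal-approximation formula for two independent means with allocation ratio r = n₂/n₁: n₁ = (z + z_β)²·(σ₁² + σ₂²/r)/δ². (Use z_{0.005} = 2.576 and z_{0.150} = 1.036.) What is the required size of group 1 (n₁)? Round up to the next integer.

n₁ = (z_{α/2} + z_β)² · (σ₁² + σ₂²/r) / δ²
   = (2.576 + 1.036)² · (1.7² + 2.4²/3) / 0.4²
   = 13.0465 · (2.89 + 1.92) / 0.16
   = 13.0465 · 4.81 / 0.16
   = 392.21
Round up → n₁ = 393; n₂ = r·n₁ = 3 × 393 = 1179.

n₁ = 393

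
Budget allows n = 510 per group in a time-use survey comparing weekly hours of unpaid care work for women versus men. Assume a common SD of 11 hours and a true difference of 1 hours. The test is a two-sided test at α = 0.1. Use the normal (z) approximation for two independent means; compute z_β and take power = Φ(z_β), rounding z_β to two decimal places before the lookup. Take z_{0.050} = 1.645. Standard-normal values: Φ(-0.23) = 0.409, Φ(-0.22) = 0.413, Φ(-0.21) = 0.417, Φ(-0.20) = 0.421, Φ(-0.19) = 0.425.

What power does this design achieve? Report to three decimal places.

Power ≈ 0.425

z_β = δ·√(n/(σ₁²+σ₂²)) − z_{α/2}
    = 1 · √(510/242) − 1.645
    = 1 · 1.45170 − 1.645
    = 1.4517 − 1.645 = -0.1933 → -0.19
Power = Φ(-0.19) = 0.425.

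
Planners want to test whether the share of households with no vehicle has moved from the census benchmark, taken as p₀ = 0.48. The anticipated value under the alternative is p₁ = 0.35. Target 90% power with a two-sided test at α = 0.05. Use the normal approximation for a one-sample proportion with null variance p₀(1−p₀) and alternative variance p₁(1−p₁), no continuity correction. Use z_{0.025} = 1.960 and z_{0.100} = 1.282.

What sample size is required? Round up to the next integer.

n = [z_{α/2}·√(p₀q₀) + z_β·√(p₁q₁)]² / (p₁ − p₀)²
  = [1.960·√(0.48·0.52) + 1.282·√(0.35·0.65)]² / (-0.13)²
  = [1.960·0.4996 + 1.282·0.4770]² / 0.0169
  = [1.5907]² / 0.0169
  = 149.72
Round up → n = 150.

n = 150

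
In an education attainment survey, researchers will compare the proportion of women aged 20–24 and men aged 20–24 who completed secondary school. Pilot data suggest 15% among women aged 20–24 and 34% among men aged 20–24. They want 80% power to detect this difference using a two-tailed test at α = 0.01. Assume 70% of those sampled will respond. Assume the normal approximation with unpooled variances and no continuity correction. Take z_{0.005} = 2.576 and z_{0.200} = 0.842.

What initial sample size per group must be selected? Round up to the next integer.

n = 163 per group

n = (z_{α/2} + z_β)² · [p₁(1−p₁) + p₂(1−p₂)] / (p₁ − p₂)²
  = (2.576 + 0.842)² · (0.15·0.85 + 0.34·0.66) / (-0.19)²
  = (3.418)² · (0.1275 + 0.2244) / 0.0361
  = 11.6827 · 0.3519 / 0.0361
  = 113.88
Adjust for 70% response: 113.88 / 0.70 = 162.69.
Round up → n = 163 per group.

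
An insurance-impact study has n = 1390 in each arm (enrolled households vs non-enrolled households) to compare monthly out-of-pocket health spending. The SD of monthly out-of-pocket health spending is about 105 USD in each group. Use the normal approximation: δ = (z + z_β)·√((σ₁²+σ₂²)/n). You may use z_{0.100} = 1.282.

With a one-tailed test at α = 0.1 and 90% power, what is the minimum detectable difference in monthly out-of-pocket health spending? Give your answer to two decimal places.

δ = (z_α + z_β) · √((σ₁²+σ₂²)/n)
  = (1.282 + 1.282) · √(22050/1390)
  = 2.564 · √15.8633
  = 2.564 · 3.9829
  = 10.2121

Minimum detectable difference ≈ 10.21 USD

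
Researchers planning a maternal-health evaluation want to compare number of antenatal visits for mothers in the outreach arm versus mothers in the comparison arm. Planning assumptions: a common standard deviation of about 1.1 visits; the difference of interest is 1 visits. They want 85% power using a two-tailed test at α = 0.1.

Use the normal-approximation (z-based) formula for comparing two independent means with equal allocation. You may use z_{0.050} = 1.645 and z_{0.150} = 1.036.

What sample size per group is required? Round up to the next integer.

n = (z_{α/2} + z_β)² · (σ₁² + σ₂²) / δ²
  = (1.645 + 1.036)² · (2·1.1² = 2.42) / 1²
  = 7.1878 · 2.42 / 1
  = 17.39
Round up → n = 18 per group.

n = 18 per group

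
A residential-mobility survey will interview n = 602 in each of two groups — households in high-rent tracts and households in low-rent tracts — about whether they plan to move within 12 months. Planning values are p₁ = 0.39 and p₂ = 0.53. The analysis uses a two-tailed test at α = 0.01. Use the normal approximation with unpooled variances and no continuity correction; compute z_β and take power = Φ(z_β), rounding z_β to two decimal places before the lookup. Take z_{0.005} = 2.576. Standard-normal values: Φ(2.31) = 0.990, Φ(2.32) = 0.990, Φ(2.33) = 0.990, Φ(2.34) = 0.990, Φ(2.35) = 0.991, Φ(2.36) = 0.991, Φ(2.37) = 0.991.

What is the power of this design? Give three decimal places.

Power ≈ 0.991

z_β = |p₁−p₂|·√(n/[p₁q₁+p₂q₂]) − z_{α/2}
    = 0.14 · √(602/0.4870) − 2.576
    = 0.14 · 35.1588 − 2.576
    = 4.9222 − 2.576 = 2.3462 → 2.35
Power = Φ(2.35) = 0.991.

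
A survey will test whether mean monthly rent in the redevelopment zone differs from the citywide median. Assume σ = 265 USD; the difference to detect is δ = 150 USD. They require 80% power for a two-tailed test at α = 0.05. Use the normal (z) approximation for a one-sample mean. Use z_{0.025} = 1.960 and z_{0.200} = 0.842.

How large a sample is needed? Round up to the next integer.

n = 25

n = (z_{α/2} + z_β)² · σ² / δ²
  = (1.960 + 0.842)² · 265² / 150²
  = 7.8512 · 70225 / 22500
  = 24.50
Round up → n = 25.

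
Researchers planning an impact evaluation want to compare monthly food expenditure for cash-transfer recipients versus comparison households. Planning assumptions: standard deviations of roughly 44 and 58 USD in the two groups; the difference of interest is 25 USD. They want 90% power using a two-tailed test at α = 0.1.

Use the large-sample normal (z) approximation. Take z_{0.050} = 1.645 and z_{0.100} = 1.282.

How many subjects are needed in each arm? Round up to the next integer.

n = 73 per group

n = (z_{α/2} + z_β)² · (σ₁² + σ₂²) / δ²
  = (1.645 + 1.282)² · (44² + 58² = 5300) / 25²
  = 8.5673 · 5300 / 625
  = 72.65
Round up → n = 73 per group.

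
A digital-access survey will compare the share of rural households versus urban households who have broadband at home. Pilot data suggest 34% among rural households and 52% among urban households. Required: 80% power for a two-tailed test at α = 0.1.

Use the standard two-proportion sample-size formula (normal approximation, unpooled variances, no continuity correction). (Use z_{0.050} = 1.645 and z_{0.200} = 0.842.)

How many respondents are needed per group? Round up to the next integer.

n = 91 per group

n = (z_{α/2} + z_β)² · [p₁(1−p₁) + p₂(1−p₂)] / (p₁ − p₂)²
  = (1.645 + 0.842)² · (0.34·0.66 + 0.52·0.48) / (-0.18)²
  = (2.487)² · (0.2244 + 0.2496) / 0.0324
  = 6.1852 · 0.4740 / 0.0324
  = 90.49
Round up → n = 91 per group.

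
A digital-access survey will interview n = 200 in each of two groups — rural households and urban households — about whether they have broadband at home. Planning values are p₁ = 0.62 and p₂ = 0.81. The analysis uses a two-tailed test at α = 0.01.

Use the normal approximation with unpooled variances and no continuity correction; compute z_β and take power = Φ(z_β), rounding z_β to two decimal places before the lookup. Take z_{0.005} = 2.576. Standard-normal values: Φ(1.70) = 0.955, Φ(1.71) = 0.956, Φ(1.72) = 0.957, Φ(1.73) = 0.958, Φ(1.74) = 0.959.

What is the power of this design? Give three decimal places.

Power ≈ 0.958

z_β = |p₁−p₂|·√(n/[p₁q₁+p₂q₂]) − z_{α/2}
    = 0.19 · √(200/0.3895) − 2.576
    = 0.19 · 22.6601 − 2.576
    = 4.3054 − 2.576 = 1.7294 → 1.73
Power = Φ(1.73) = 0.958.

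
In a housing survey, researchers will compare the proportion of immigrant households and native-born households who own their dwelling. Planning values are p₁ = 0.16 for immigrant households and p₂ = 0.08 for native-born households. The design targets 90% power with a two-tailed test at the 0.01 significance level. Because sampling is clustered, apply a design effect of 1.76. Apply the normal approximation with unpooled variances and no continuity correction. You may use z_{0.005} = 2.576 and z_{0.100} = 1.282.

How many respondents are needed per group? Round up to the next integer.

n = (z_{α/2} + z_β)² · [p₁(1−p₁) + p₂(1−p₂)] / (p₁ − p₂)²
  = (2.576 + 1.282)² · (0.16·0.84 + 0.08·0.92) / (0.08)²
  = (3.858)² · (0.1344 + 0.0736) / 0.0064
  = 14.8842 · 0.2080 / 0.0064
  = 483.74
Design effect: 1.76 × 483.74 = 851.37.
Round up → n = 852 per group.

n = 852 per group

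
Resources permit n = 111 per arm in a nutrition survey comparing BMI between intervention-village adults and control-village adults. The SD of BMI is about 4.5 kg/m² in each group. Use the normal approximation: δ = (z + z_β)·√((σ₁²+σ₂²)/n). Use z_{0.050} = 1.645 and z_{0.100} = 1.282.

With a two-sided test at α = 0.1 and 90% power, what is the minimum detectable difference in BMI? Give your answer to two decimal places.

δ = (z_{α/2} + z_β) · √((σ₁²+σ₂²)/n)
  = (1.645 + 1.282) · √(40.5/111)
  = 2.927 · √0.36486
  = 2.927 · 0.6040
  = 1.7680

Minimum detectable difference ≈ 1.77 kg/m²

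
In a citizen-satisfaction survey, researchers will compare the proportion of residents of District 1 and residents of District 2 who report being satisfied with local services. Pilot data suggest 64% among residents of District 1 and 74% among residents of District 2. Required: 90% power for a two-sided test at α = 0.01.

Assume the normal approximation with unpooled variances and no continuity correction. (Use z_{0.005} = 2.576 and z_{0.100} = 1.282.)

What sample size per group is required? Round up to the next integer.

n = 630 per group

n = (z_{α/2} + z_β)² · [p₁(1−p₁) + p₂(1−p₂)] / (p₁ − p₂)²
  = (2.576 + 1.282)² · (0.64·0.36 + 0.74·0.26) / (-0.10)²
  = (3.858)² · (0.2304 + 0.1924) / 0.0100
  = 14.8842 · 0.4228 / 0.0100
  = 629.30
Round up → n = 630 per group.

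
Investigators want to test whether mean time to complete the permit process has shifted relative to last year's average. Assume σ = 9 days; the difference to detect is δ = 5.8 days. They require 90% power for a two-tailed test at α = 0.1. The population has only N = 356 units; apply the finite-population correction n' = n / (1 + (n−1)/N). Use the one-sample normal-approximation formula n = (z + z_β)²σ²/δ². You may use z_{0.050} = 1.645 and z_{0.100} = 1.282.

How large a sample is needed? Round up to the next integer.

n = 20

n = (z_{α/2} + z_β)² · σ² / δ²
  = (1.645 + 1.282)² · 9² / 5.8²
  = 8.5673 · 81 / 33.64
  = 20.63
Finite-population correction (N = 356): 20.63 / (1 + (20.63 − 1)/356) = 19.55.
Round up → n = 20.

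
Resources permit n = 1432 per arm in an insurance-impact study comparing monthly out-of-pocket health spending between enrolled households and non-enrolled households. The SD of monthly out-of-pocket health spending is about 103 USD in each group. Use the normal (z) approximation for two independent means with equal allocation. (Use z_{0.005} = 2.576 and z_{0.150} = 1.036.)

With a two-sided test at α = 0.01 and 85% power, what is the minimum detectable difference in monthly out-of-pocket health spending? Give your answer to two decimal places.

δ = (z_{α/2} + z_β) · √((σ₁²+σ₂²)/n)
  = (2.576 + 1.036) · √(21218/1432)
  = 3.612 · √14.817
  = 3.612 · 3.8493
  = 13.9036

Minimum detectable difference ≈ 13.90 USD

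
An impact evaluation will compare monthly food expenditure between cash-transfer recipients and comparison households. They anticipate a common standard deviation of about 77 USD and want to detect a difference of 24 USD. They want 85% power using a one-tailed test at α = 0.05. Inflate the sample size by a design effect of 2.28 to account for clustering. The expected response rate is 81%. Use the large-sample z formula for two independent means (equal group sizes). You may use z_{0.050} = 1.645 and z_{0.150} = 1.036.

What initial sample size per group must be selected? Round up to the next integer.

n = 417 per group

n = (z_α + z_β)² · (σ₁² + σ₂²) / δ²
  = (1.645 + 1.036)² · (2·77² = 11858) / 24²
  = 7.1878 · 11858 / 576
  = 147.97
Design effect: 2.28 × 147.97 = 337.38.
Adjust for 81% response: 337.38 / 0.81 = 416.52.
Round up → n = 417 per group.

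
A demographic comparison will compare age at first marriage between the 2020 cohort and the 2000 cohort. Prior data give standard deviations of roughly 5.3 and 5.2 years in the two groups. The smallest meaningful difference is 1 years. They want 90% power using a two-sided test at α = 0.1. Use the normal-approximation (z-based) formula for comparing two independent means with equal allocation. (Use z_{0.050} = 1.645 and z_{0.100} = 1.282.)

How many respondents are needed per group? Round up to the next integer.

n = (z_{α/2} + z_β)² · (σ₁² + σ₂²) / δ²
  = (1.645 + 1.282)² · (5.3² + 5.2² = 55.13) / 1²
  = 8.5673 · 55.13 / 1
  = 472.32
Round up → n = 473 per group.

n = 473 per group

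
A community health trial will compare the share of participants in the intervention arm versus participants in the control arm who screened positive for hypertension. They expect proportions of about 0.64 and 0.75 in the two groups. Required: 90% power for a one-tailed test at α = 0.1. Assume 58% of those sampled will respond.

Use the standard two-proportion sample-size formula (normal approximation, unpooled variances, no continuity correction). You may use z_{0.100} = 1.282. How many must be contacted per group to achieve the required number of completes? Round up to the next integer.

n = 392 per group

n = (z_α + z_β)² · [p₁(1−p₁) + p₂(1−p₂)] / (p₁ − p₂)²
  = (1.282 + 1.282)² · (0.64·0.36 + 0.75·0.25) / (-0.11)²
  = (2.564)² · (0.2304 + 0.1875) / 0.0121
  = 6.5741 · 0.4179 / 0.0121
  = 227.05
Adjust for 58% response: 227.05 / 0.58 = 391.47.
Round up → n = 392 per group.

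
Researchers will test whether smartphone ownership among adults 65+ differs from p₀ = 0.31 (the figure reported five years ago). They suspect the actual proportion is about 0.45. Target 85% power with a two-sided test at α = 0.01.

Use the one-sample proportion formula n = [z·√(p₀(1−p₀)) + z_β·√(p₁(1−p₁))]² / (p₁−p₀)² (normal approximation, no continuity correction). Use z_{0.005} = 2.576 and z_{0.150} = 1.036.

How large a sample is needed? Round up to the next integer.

n = 149

n = [z_{α/2}·√(p₀q₀) + z_β·√(p₁q₁)]² / (p₁ − p₀)²
  = [2.576·√(0.31·0.69) + 1.036·√(0.45·0.55)]² / (0.14)²
  = [2.576·0.4625 + 1.036·0.4975]² / 0.0196
  = [1.7068]² / 0.0196
  = 148.63
Round up → n = 149.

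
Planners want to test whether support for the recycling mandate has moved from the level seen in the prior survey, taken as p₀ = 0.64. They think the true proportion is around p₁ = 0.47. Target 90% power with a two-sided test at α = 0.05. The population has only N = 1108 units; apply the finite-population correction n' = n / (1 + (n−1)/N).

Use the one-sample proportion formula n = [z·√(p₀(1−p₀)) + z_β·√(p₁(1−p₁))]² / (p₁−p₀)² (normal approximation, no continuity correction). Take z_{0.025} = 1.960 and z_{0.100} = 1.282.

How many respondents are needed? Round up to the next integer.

n = 81

n = [z_{α/2}·√(p₀q₀) + z_β·√(p₁q₁)]² / (p₁ − p₀)²
  = [1.960·√(0.64·0.36) + 1.282·√(0.47·0.53)]² / (-0.17)²
  = [1.960·0.4800 + 1.282·0.4991]² / 0.0289
  = [1.5806]² / 0.0289
  = 86.45
Finite-population correction (N = 1108): 86.45 / (1 + (86.45 − 1)/1108) = 80.26.
Round up → n = 81.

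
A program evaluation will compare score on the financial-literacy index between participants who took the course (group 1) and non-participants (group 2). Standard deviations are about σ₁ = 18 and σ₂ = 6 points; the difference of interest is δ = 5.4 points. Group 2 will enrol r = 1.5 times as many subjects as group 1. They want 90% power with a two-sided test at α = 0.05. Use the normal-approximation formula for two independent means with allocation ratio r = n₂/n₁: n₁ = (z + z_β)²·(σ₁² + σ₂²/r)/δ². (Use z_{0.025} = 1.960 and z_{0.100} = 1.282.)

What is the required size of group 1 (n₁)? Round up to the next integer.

n₁ = 126

n₁ = (z_{α/2} + z_β)² · (σ₁² + σ₂²/r) / δ²
   = (1.960 + 1.282)² · (18² + 6²/1.5) / 5.4²
   = 10.5106 · (324 + 24) / 29.16
   = 10.5106 · 348 / 29.16
   = 125.43
Round up → n₁ = 126; n₂ = r·n₁ = 1.5 × 126 = 189.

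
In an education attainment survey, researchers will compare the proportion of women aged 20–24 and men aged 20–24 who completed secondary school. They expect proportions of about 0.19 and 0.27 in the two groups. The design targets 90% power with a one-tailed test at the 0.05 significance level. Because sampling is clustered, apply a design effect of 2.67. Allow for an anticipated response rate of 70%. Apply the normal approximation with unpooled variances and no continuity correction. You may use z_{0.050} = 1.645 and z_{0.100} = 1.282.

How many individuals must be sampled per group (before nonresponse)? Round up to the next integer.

n = 1793 per group

n = (z_α + z_β)² · [p₁(1−p₁) + p₂(1−p₂)] / (p₁ − p₂)²
  = (1.645 + 1.282)² · (0.19·0.81 + 0.27·0.73) / (-0.08)²
  = (2.927)² · (0.1539 + 0.1971) / 0.0064
  = 8.5673 · 0.3510 / 0.0064
  = 469.86
Design effect: 2.67 × 469.86 = 1254.54.
Adjust for 70% response: 1254.54 / 0.70 = 1792.20.
Round up → n = 1793 per group.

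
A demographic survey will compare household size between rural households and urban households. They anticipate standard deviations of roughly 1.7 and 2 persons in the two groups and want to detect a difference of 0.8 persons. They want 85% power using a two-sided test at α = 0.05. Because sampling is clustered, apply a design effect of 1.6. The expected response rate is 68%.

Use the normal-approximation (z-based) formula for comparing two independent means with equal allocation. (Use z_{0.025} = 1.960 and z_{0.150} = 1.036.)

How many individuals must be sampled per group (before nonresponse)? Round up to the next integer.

n = (z_{α/2} + z_β)² · (σ₁² + σ₂²) / δ²
  = (1.960 + 1.036)² · (1.7² + 2² = 6.89) / 0.8²
  = 8.9760 · 6.89 / 0.64
  = 96.63
Design effect: 1.6 × 96.63 = 154.61.
Adjust for 68% response: 154.61 / 0.68 = 227.37.
Round up → n = 228 per group.

n = 228 per group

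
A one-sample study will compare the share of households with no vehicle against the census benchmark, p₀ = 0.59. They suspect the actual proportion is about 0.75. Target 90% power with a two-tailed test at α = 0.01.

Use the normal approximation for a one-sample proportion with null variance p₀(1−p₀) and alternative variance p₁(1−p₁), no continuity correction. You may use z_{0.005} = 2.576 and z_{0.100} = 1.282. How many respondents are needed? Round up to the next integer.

n = [z_{α/2}·√(p₀q₀) + z_β·√(p₁q₁)]² / (p₁ − p₀)²
  = [2.576·√(0.59·0.41) + 1.282·√(0.75·0.25)]² / (0.16)²
  = [2.576·0.4918 + 1.282·0.4330]² / 0.0256
  = [1.8221]² / 0.0256
  = 129.69
Round up → n = 130.

n = 130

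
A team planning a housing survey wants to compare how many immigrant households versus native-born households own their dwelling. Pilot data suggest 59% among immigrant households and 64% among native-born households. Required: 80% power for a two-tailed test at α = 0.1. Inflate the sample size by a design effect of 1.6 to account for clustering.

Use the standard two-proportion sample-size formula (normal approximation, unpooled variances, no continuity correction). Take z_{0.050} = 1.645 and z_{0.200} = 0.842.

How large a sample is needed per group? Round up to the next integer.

n = (z_{α/2} + z_β)² · [p₁(1−p₁) + p₂(1−p₂)] / (p₁ − p₂)²
  = (1.645 + 0.842)² · (0.59·0.41 + 0.64·0.36) / (-0.05)²
  = (2.487)² · (0.2419 + 0.2304) / 0.0025
  = 6.1852 · 0.4723 / 0.0025
  = 1168.50
Design effect: 1.6 × 1168.50 = 1869.60.
Round up → n = 1870 per group.

n = 1870 per group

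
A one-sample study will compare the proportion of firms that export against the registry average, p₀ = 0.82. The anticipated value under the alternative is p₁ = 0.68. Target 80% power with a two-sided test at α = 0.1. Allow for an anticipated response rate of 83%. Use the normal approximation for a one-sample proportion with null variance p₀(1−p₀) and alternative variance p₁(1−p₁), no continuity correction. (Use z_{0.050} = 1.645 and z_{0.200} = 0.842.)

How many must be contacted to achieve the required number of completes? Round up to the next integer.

n = 65

n = [z_{α/2}·√(p₀q₀) + z_β·√(p₁q₁)]² / (p₁ − p₀)²
  = [1.645·√(0.82·0.18) + 0.842·√(0.68·0.32)]² / (-0.14)²
  = [1.645·0.3842 + 0.842·0.4665]² / 0.0196
  = [1.0248]² / 0.0196
  = 53.58
Adjust for 83% response: 53.58 / 0.83 = 64.55.
Round up → n = 65.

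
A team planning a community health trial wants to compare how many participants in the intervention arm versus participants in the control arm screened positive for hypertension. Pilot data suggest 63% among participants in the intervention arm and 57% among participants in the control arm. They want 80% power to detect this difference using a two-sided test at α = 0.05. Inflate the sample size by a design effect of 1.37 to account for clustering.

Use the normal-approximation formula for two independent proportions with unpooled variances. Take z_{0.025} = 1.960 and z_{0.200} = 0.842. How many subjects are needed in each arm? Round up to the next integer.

n = 1429 per group

n = (z_{α/2} + z_β)² · [p₁(1−p₁) + p₂(1−p₂)] / (p₁ − p₂)²
  = (1.960 + 0.842)² · (0.63·0.37 + 0.57·0.43) / (0.06)²
  = (2.802)² · (0.2331 + 0.2451) / 0.0036
  = 7.8512 · 0.4782 / 0.0036
  = 1042.90
Design effect: 1.37 × 1042.90 = 1428.78.
Round up → n = 1429 per group.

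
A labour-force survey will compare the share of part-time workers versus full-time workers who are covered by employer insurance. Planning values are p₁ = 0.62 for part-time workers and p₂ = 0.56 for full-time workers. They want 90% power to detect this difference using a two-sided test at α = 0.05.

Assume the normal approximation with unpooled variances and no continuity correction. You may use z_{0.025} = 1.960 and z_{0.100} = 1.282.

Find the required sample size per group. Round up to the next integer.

n = 1408 per group

n = (z_{α/2} + z_β)² · [p₁(1−p₁) + p₂(1−p₂)] / (p₁ − p₂)²
  = (1.960 + 1.282)² · (0.62·0.38 + 0.56·0.44) / (0.06)²
  = (3.242)² · (0.2356 + 0.2464) / 0.0036
  = 10.5106 · 0.4820 / 0.0036
  = 1407.25
Round up → n = 1408 per group.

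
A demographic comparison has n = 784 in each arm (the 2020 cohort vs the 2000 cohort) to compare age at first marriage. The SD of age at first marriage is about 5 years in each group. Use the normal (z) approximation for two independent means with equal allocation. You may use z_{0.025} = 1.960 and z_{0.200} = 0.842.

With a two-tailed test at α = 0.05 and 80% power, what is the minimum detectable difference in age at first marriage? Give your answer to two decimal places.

Minimum detectable difference ≈ 0.71 years

δ = (z_{α/2} + z_β) · √((σ₁²+σ₂²)/n)
  = (1.960 + 0.842) · √(50/784)
  = 2.802 · √0.06378
  = 2.802 · 0.2525
  = 0.7076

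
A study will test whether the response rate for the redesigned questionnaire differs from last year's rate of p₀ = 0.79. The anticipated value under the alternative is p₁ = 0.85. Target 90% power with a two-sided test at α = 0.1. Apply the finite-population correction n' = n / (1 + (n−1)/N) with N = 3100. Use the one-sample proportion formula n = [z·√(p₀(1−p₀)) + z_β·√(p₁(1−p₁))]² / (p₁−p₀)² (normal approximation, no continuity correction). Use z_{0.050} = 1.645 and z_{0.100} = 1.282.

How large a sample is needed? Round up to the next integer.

n = [z_{α/2}·√(p₀q₀) + z_β·√(p₁q₁)]² / (p₁ − p₀)²
  = [1.645·√(0.79·0.21) + 1.282·√(0.85·0.15)]² / (0.06)²
  = [1.645·0.4073 + 1.282·0.3571]² / 0.0036
  = [1.1278]² / 0.0036
  = 353.31
Finite-population correction (N = 3100): 353.31 / (1 + (353.31 − 1)/3100) = 317.25.
Round up → n = 318.

n = 318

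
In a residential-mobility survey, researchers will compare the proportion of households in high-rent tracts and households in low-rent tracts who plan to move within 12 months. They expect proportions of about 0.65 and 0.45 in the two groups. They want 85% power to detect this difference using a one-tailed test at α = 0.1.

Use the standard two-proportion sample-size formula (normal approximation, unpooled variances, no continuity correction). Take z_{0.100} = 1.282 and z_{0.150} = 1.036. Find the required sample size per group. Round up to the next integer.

n = (z_α + z_β)² · [p₁(1−p₁) + p₂(1−p₂)] / (p₁ − p₂)²
  = (1.282 + 1.036)² · (0.65·0.35 + 0.45·0.55) / (0.20)²
  = (2.318)² · (0.2275 + 0.2475) / 0.0400
  = 5.3731 · 0.4750 / 0.0400
  = 63.81
Round up → n = 64 per group.

n = 64 per group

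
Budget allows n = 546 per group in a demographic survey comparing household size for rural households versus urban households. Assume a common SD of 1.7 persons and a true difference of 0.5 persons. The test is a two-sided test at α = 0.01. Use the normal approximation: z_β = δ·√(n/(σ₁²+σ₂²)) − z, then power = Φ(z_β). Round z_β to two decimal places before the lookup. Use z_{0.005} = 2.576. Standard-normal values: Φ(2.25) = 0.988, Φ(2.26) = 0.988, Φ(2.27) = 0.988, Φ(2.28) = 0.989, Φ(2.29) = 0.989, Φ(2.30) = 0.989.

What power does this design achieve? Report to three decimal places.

z_β = δ·√(n/(σ₁²+σ₂²)) − z_{α/2}
    = 0.5 · √(546/5.78) − 2.576
    = 0.5 · 9.71924 − 2.576
    = 4.8596 − 2.576 = 2.2836 → 2.28
Power = Φ(2.28) = 0.989.

Power ≈ 0.989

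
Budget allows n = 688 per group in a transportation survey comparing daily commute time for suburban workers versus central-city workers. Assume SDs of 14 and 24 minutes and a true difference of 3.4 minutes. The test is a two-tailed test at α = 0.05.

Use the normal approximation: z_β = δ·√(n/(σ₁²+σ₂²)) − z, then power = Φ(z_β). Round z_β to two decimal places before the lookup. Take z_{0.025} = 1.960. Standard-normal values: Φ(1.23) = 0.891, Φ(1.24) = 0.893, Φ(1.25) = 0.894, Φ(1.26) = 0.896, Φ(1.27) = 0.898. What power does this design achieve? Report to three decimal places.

z_β = δ·√(n/(σ₁²+σ₂²)) − z_{α/2}
    = 3.4 · √(688/772) − 1.960
    = 3.4 · 0.94403 − 1.960
    = 3.2097 − 1.960 = 1.2497 → 1.25
Power = Φ(1.25) = 0.894.

Power ≈ 0.894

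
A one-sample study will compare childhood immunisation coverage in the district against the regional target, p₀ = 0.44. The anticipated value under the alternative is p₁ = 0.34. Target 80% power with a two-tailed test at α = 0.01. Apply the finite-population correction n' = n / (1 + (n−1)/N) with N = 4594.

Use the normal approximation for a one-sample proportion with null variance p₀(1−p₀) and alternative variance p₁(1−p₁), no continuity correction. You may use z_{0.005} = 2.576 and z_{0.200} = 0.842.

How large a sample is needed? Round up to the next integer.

n = [z_{α/2}·√(p₀q₀) + z_β·√(p₁q₁)]² / (p₁ − p₀)²
  = [2.576·√(0.44·0.56) + 0.842·√(0.34·0.66)]² / (-0.10)²
  = [2.576·0.4964 + 0.842·0.4737]² / 0.0100
  = [1.6776]² / 0.0100
  = 281.42
Finite-population correction (N = 4594): 281.42 / (1 + (281.42 − 1)/4594) = 265.23.
Round up → n = 266.

n = 266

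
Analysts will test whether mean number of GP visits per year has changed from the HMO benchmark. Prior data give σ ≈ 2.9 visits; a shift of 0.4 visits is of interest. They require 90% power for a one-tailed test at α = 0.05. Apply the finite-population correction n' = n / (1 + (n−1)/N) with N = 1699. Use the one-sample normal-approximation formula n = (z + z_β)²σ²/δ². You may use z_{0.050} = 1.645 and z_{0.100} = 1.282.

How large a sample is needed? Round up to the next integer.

n = 357

n = (z_α + z_β)² · σ² / δ²
  = (1.645 + 1.282)² · 2.9² / 0.4²
  = 8.5673 · 8.41 / 0.16
  = 450.32
Finite-population correction (N = 1699): 450.32 / (1 + (450.32 − 1)/1699) = 356.14.
Round up → n = 357.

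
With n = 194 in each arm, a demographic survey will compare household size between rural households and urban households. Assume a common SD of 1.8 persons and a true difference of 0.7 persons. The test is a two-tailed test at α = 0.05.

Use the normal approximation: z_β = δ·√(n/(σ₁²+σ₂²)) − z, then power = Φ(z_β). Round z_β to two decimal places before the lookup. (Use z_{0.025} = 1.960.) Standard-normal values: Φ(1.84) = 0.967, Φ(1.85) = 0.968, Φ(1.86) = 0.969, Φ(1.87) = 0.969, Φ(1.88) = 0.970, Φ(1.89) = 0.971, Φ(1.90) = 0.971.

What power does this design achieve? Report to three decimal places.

z_β = δ·√(n/(σ₁²+σ₂²)) − z_{α/2}
    = 0.7 · √(194/6.48) − 1.960
    = 0.7 · 5.47159 − 1.960
    = 3.8301 − 1.960 = 1.8701 → 1.87
Power = Φ(1.87) = 0.969.

Power ≈ 0.969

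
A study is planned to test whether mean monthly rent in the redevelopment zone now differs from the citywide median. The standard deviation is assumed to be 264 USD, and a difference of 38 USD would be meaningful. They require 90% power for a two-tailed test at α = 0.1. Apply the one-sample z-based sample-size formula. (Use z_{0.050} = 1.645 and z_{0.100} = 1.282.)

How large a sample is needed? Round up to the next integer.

n = 414

n = (z_{α/2} + z_β)² · σ² / δ²
  = (1.645 + 1.282)² · 264² / 38²
  = 8.5673 · 69696 / 1444
  = 413.51
Round up → n = 414.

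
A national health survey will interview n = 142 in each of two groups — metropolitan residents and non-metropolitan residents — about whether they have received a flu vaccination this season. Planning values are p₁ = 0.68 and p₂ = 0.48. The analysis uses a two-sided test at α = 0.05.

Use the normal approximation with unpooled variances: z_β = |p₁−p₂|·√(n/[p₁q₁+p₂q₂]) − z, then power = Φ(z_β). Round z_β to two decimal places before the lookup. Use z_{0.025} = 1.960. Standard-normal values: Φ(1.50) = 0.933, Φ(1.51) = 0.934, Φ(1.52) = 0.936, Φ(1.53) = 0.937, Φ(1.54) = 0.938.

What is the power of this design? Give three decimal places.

z_β = |p₁−p₂|·√(n/[p₁q₁+p₂q₂]) − z_{α/2}
    = 0.20 · √(142/0.4672) − 1.960
    = 0.20 · 17.4338 − 1.960
    = 3.4868 − 1.960 = 1.5268 → 1.53
Power = Φ(1.53) = 0.937.

Power ≈ 0.937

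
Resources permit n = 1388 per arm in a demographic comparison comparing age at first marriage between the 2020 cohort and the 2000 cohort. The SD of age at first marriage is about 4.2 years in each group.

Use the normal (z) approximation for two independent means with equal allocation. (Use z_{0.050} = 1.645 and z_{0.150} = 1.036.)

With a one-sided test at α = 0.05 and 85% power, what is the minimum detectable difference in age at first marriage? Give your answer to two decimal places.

Minimum detectable difference ≈ 0.43 years

δ = (z_α + z_β) · √((σ₁²+σ₂²)/n)
  = (1.645 + 1.036) · √(35.28/1388)
  = 2.681 · √0.02542
  = 2.681 · 0.1594
  = 0.4274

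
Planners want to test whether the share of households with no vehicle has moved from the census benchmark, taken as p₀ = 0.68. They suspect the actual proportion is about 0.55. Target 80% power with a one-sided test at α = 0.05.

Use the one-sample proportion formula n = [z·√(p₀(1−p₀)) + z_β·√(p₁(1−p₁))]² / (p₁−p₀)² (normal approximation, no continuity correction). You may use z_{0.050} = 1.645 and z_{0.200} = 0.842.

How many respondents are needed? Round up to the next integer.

n = 84

n = [z_α·√(p₀q₀) + z_β·√(p₁q₁)]² / (p₁ − p₀)²
  = [1.645·√(0.68·0.32) + 0.842·√(0.55·0.45)]² / (-0.13)²
  = [1.645·0.4665 + 0.842·0.4975]² / 0.0169
  = [1.1862]² / 0.0169
  = 83.26
Round up → n = 84.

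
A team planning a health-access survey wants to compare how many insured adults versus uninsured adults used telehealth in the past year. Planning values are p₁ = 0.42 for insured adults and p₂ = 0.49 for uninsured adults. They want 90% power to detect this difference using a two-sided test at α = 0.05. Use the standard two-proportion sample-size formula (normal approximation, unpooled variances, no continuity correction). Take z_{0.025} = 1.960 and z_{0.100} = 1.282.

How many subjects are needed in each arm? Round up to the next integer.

n = (z_{α/2} + z_β)² · [p₁(1−p₁) + p₂(1−p₂)] / (p₁ − p₂)²
  = (1.960 + 1.282)² · (0.42·0.58 + 0.49·0.51) / (-0.07)²
  = (3.242)² · (0.2436 + 0.2499) / 0.0049
  = 10.5106 · 0.4935 / 0.0049
  = 1058.56
Round up → n = 1059 per group.

n = 1059 per group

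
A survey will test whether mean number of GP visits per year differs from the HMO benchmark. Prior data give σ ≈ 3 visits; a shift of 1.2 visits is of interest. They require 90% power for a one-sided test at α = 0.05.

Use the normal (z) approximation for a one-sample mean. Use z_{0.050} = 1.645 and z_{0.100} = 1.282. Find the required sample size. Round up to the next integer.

n = (z_α + z_β)² · σ² / δ²
  = (1.645 + 1.282)² · 3² / 1.2²
  = 8.5673 · 9 / 1.44
  = 53.55
Round up → n = 54.

n = 54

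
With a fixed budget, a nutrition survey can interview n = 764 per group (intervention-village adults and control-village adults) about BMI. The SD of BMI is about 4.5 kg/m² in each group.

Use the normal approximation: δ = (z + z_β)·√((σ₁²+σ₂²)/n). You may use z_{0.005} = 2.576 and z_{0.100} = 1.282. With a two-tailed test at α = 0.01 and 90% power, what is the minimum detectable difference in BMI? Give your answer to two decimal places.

δ = (z_{α/2} + z_β) · √((σ₁²+σ₂²)/n)
  = (2.576 + 1.282) · √(40.5/764)
  = 3.858 · √0.05301
  = 3.858 · 0.2302
  = 0.8883

Minimum detectable difference ≈ 0.89 kg/m²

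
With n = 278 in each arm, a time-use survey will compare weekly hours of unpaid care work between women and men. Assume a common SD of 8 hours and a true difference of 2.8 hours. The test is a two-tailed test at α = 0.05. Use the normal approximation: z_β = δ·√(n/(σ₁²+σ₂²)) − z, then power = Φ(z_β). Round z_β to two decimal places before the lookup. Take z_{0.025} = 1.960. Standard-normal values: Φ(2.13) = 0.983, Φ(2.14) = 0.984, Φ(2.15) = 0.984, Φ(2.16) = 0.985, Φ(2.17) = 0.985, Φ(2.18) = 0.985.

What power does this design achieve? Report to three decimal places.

Power ≈ 0.985

z_β = δ·√(n/(σ₁²+σ₂²)) − z_{α/2}
    = 2.8 · √(278/128) − 1.960
    = 2.8 · 1.47373 − 1.960
    = 4.1264 − 1.960 = 2.1664 → 2.17
Power = Φ(2.17) = 0.985.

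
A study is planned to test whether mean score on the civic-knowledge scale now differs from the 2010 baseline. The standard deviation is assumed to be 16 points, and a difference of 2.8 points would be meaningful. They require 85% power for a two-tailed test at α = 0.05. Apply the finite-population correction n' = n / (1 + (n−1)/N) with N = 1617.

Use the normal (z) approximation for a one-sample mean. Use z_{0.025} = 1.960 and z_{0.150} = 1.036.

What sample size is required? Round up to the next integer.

n = (z_{α/2} + z_β)² · σ² / δ²
  = (1.960 + 1.036)² · 16² / 2.8²
  = 8.9760 · 256 / 7.84
  = 293.09
Finite-population correction (N = 1617): 293.09 / (1 + (293.09 − 1)/1617) = 248.25.
Round up → n = 249.

n = 249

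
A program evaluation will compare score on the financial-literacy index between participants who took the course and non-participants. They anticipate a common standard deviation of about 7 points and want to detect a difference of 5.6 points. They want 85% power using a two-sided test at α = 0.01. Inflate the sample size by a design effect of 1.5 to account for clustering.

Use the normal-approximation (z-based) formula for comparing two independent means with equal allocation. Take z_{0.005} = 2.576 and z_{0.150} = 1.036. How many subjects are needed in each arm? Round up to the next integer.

n = 62 per group

n = (z_{α/2} + z_β)² · (σ₁² + σ₂²) / δ²
  = (2.576 + 1.036)² · (2·7² = 98) / 5.6²
  = 13.0465 · 98 / 31.36
  = 40.77
Design effect: 1.5 × 40.77 = 61.16.
Round up → n = 62 per group.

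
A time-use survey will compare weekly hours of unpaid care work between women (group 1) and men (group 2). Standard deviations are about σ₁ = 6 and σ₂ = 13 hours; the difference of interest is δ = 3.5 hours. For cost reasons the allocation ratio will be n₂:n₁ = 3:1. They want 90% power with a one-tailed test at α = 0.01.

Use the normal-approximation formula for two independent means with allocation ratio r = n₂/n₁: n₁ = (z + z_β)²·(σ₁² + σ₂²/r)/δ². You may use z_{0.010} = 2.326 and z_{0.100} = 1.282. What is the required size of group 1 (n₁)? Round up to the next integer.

n₁ = (z_α + z_β)² · (σ₁² + σ₂²/r) / δ²
   = (2.326 + 1.282)² · (6² + 13²/3) / 3.5²
   = 13.0177 · (36 + 56.3333) / 12.25
   = 13.0177 · 92.3333 / 12.25
   = 98.12
Round up → n₁ = 99; n₂ = r·n₁ = 3 × 99 = 297.

n₁ = 99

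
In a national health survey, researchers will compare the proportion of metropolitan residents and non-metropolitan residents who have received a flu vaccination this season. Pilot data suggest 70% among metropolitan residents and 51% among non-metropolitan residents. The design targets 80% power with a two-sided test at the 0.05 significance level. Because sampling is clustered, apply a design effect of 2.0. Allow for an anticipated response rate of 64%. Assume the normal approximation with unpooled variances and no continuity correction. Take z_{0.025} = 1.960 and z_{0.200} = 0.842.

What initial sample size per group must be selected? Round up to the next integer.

n = (z_{α/2} + z_β)² · [p₁(1−p₁) + p₂(1−p₂)] / (p₁ − p₂)²
  = (1.960 + 0.842)² · (0.70·0.30 + 0.51·0.49) / (0.19)²
  = (2.802)² · (0.2100 + 0.2499) / 0.0361
  = 7.8512 · 0.4599 / 0.0361
  = 100.02
Design effect: 2.0 × 100.02 = 200.04.
Adjust for 64% response: 200.04 / 0.64 = 312.57.
Round up → n = 313 per group.

n = 313 per group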